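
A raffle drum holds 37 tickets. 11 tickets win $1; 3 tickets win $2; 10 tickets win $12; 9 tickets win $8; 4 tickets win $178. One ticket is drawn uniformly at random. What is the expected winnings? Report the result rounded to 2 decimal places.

$24.89

E[payout] = (11/37)·1 + (3/37)·2 + (10/37)·12 + (9/37)·8 + (4/37)·178 = 921/37
≈ $24.89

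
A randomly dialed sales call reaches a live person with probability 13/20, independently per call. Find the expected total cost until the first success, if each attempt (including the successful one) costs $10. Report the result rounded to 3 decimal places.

$15.385

E[#attempts] = 1/p = 20/13; E[cost] = 10·20/13 = 200/13.
≈ 15.385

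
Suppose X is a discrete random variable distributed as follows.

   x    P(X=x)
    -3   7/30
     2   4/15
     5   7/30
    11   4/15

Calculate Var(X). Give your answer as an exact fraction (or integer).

5804/225

E[X] = (7/30)·(-3) + (4/15)·2 + (7/30)·5 + (4/15)·11 = 59/15
E[X²] = (7/30)·9 + (4/15)·4 + (7/30)·25 + (4/15)·121 = 619/15
Var(X) = 619/15 − (59/15)² = 5804/225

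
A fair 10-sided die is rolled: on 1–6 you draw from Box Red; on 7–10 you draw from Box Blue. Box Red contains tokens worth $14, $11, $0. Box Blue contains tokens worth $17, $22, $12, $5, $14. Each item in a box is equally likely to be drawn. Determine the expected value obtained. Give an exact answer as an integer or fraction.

53/5 dollars

E[X | Box Red] = (14 + 11 + 0)/3 = 25/3
E[X | Box Blue] = (17 + 22 + 12 + 5 + 14)/5 = 14
E[X] = (3/5)·25/3 + (2/5)·14 = 53/5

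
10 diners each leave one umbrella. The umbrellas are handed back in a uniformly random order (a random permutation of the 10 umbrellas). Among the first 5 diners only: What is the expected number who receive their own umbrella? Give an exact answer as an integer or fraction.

1/2

Let Xᵢ = 1 if person i gets their own umbrella. For each i, P(Xᵢ=1) = 1/10.
By linearity of expectation, E[X₁+…+X_5] = 5·(1/10) = 1/2.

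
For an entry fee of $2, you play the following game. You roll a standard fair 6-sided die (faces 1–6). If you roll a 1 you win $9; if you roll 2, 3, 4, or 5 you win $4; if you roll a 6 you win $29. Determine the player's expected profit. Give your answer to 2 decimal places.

$7.00

E[payout] = (2/3)·4 + (1/6)·9 + (1/6)·29 = 9
Expected profit = 9 − 2 = 7 ≈ $7.00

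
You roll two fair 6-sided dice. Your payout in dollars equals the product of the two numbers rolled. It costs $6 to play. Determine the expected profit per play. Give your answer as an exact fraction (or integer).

Distribution of the product of the two numbers rolled: 1 w.p. 1/36, 2 w.p. 1/18, 3 w.p. 1/18, 4 w.p. 1/12, 5 w.p. 1/18, 6 w.p. 1/9, …
E[payout] = (1/36)·1 + (1/18)·2 + (1/18)·3 + (1/12)·4 + (1/18)·5 + (1/9)·6 + (1/18)·8 + (1/36)·9 + (1/18)·10 + (1/9)·12 + (1/18)·15 + (1/36)·16 + (1/18)·18 + (1/18)·20 + (1/18)·24 + (1/36)·25 + (1/18)·30 + (1/36)·36 = 49/4
Expected profit = 49/4 − 6 = 25/4

25/4 dollars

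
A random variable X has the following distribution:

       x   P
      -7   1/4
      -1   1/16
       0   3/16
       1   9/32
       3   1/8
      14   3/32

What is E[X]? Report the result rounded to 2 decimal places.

E[X] = (1/4)·(-7) + (1/16)·(-1) + (3/16)·0 + (9/32)·1 + (1/8)·3 + (3/32)·14
     = 5/32 ≈ 0.16

0.16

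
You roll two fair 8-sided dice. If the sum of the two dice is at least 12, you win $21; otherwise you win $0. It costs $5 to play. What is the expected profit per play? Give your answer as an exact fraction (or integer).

E[payout] = (49/64)·0 + (15/64)·21 = 315/64
Expected profit = 315/64 − 5 = -5/64

-5/64 dollars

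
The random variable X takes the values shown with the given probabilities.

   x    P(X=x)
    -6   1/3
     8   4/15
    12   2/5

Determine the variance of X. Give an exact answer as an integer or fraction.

14024/225

E[X] = (1/3)·(-6) + (4/15)·8 + (2/5)·12 = 74/15
E[X²] = (1/3)·36 + (4/15)·64 + (2/5)·144 = 260/3
Var(X) = 260/3 − (74/15)² = 14024/225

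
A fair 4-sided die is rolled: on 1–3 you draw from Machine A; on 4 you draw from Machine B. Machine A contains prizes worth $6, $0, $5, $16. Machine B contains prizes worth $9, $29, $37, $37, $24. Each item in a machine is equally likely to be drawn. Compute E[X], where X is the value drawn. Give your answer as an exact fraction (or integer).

E[X | Machine A] = (6 + 0 + 5 + 16)/4 = 27/4
E[X | Machine B] = (9 + 29 + 37 + 37 + 24)/5 = 136/5
E[X] = (3/4)·27/4 + (1/4)·136/5 = 949/80

949/80 dollars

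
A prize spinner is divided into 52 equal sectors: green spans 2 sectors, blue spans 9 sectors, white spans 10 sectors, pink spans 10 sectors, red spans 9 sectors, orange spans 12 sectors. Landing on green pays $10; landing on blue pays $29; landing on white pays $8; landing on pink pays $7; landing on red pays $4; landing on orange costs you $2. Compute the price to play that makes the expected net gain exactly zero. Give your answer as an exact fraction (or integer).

E[payout] = (2/52)·10 + (9/52)·29 + (10/52)·8 + (10/52)·7 + (9/52)·4 + (12/52)·(-2) = 443/52
Fair fee = E[payout] = 443/52

443/52 dollars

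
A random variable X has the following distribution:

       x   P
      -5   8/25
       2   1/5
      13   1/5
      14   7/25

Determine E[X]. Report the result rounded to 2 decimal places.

5.32

E[X] = (8/25)·(-5) + (1/5)·2 + (1/5)·13 + (7/25)·14
     = 133/25 ≈ 5.32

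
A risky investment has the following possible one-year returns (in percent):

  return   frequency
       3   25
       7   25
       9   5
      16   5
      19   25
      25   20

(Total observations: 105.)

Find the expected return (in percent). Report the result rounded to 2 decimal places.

Total = 105, so P(return=3) = 25/105, etc.
E[X] = (5/21)·3 + (5/21)·7 + (1/21)·9 + (1/21)·16 + (5/21)·19 + (4/21)·25
     = 90/7 ≈ 12.86

12.86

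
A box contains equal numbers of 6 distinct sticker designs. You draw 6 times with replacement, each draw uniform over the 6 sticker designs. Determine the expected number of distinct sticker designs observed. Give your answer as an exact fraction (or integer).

31031/7776

Let Xⱼ=1 if type j appears at least once. P(Xⱼ=1) = 1 − ((6−1)/6)^6 = 31031/46656.
E[#distinct] = 6·31031/46656 = 31031/7776.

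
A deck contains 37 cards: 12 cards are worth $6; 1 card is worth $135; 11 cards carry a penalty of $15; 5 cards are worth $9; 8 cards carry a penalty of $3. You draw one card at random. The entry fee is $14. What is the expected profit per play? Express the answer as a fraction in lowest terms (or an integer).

E[payout] = (12/37)·6 + (1/37)·135 + (11/37)·(-15) + (5/37)·9 + (8/37)·(-3) = 63/37
Expected profit = 63/37 − 14 = -455/37

-455/37 dollars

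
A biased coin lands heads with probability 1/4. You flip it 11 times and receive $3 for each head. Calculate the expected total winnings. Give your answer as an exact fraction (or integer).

E[#heads] = 11·1/4 = 11/4 (linearity over flips).
E[winnings] = 3·11/4 = 33/4.

33/4 dollars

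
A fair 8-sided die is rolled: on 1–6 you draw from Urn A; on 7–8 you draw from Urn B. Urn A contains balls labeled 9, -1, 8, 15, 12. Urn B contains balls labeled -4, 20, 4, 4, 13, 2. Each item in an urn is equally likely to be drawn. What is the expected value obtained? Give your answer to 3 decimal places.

E[X | Urn A] = (9 − 1 + 8 + 15 + 12)/5 = 43/5
E[X | Urn B] = (-4 + 20 + 4 + 4 + 13 + 2)/6 = 13/2
E[X] = (3/4)·43/5 + (1/4)·13/2 = 323/40 ≈ 8.075

8.075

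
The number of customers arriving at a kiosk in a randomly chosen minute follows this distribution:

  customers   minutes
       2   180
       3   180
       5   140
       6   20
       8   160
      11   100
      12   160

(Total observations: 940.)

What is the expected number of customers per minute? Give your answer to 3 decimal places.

6.404

Total = 940, so P(customers=2) = 180/940, etc.
E[X] = (9/47)·2 + (9/47)·3 + (7/47)·5 + (1/47)·6 + (8/47)·8 + (5/47)·11 + (8/47)·12
     = 301/47 ≈ 6.404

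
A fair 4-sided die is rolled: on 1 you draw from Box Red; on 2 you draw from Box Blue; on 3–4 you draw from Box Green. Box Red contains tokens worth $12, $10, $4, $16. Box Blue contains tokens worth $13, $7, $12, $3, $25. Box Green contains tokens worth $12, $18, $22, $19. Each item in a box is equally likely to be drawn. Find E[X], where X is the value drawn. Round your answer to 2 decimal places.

E[X | Box Red] = (12 + 10 + 4 + 16)/4 = 21/2
E[X | Box Blue] = (13 + 7 + 12 + 3 + 25)/5 = 12
E[X | Box Green] = (12 + 18 + 22 + 19)/4 = 71/4
E[X] = (1/4)·21/2 + (1/4)·12 + (1/2)·71/4 = 29/2 ≈ 14.50

$14.50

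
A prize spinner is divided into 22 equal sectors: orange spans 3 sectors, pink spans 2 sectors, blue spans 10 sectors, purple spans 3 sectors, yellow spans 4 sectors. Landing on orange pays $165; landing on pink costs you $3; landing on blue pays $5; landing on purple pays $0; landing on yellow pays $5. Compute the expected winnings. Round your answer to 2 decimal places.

E[payout] = (3/22)·165 + (2/22)·(-3) + (10/22)·5 + (3/22)·0 + (4/22)·5 = 559/22
≈ $25.41

$25.41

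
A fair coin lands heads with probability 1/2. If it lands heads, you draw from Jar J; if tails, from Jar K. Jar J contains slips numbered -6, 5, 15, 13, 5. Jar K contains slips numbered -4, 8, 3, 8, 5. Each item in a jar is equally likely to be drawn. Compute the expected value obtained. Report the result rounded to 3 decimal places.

E[X | Jar J] = (-6 + 5 + 15 + 13 + 5)/5 = 32/5
E[X | Jar K] = (-4 + 8 + 3 + 8 + 5)/5 = 4
E[X] = (1/2)·32/5 + (1/2)·4 = 26/5 ≈ 5.200

5.200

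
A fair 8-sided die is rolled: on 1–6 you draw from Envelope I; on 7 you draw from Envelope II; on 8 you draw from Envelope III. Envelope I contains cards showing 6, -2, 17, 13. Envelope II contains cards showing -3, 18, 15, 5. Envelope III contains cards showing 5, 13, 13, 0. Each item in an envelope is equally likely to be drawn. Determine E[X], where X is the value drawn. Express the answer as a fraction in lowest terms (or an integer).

135/16

E[X | Envelope I] = (6 − 2 + 17 + 13)/4 = 17/2
E[X | Envelope II] = (-3 + 18 + 15 + 5)/4 = 35/4
E[X | Envelope III] = (5 + 13 + 13 + 0)/4 = 31/4
E[X] = (3/4)·17/2 + (1/8)·35/4 + (1/8)·31/4 = 135/16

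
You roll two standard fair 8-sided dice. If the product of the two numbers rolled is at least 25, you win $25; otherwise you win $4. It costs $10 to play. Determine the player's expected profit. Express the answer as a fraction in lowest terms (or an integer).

E[payout] = (11/16)·4 + (5/16)·25 = 169/16
Expected profit = 169/16 − 10 = 9/16

9/16 dollars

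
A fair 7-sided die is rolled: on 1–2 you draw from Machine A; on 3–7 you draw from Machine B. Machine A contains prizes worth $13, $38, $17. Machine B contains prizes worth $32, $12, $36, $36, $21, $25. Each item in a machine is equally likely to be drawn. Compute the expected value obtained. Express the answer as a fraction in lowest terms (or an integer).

541/21 dollars

E[X | Machine A] = (13 + 38 + 17)/3 = 68/3
E[X | Machine B] = (32 + 12 + 36 + 36 + 21 + 25)/6 = 27
E[X] = (2/7)·68/3 + (5/7)·27 = 541/21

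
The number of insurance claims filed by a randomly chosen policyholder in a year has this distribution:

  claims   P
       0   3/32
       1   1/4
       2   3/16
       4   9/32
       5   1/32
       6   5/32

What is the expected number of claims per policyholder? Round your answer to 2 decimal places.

2.84

E[X] = (3/32)·0 + (1/4)·1 + (3/16)·2 + (9/32)·4 + (1/32)·5 + (5/32)·6
     = 91/32 ≈ 2.84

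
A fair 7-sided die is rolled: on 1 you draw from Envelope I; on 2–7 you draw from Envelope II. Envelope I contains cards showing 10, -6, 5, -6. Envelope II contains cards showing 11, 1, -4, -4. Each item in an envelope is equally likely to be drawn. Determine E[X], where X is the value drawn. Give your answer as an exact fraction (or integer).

E[X | Envelope I] = (10 − 6 + 5 − 6)/4 = 3/4
E[X | Envelope II] = (11 + 1 − 4 − 4)/4 = 1
E[X] = (1/7)·3/4 + (6/7)·1 = 27/28

27/28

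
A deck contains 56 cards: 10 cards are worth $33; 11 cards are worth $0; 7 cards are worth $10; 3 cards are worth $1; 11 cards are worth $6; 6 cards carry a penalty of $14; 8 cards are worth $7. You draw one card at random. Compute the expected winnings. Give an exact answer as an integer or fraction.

E[payout] = (10/56)·33 + (11/56)·0 + (7/56)·10 + (3/56)·1 + (11/56)·6 + (6/56)·(-14) + (8/56)·7 = 63/8

63/8 dollars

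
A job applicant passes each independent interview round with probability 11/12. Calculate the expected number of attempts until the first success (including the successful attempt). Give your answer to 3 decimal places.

1.091

For a geometric distribution, E[trials] = 1/p = 1/(11/12) = 12/11.
≈ 1.091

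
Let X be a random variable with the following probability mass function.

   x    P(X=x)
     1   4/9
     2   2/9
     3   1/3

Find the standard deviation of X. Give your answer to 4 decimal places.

0.8749

E[X] = 17/9, E[X²] = 13/3
Var(X) = E[X²] − (E[X])² = 13/3 − 289/81 = 62/81
SD(X) = √(62/81) ≈ 0.8749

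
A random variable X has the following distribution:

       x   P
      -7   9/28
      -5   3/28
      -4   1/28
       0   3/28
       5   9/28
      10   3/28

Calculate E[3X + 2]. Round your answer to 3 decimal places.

1.250

E[3x+2] = (9/28)·(-19) + (3/28)·(-13) + (1/28)·(-10) + (3/28)·2 + (9/28)·17 + (3/28)·32
     = 5/4 ≈ 1.250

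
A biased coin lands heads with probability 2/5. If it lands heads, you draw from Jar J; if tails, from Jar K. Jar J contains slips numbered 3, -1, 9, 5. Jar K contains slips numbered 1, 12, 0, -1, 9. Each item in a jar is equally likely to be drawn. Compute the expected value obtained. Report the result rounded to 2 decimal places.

E[X | Jar J] = (3 − 1 + 9 + 5)/4 = 4
E[X | Jar K] = (1 + 12 + 0 − 1 + 9)/5 = 21/5
E[X] = (2/5)·4 + (3/5)·21/5 = 103/25 ≈ 4.12

4.12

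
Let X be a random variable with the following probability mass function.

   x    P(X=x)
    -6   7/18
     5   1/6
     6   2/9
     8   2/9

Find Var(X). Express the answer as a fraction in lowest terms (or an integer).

12245/324

E[X] = (7/18)·(-6) + (1/6)·5 + (2/9)·6 + (2/9)·8 = 29/18
E[X²] = (7/18)·36 + (1/6)·25 + (2/9)·36 + (2/9)·64 = 727/18
Var(X) = 727/18 − (29/18)² = 12245/324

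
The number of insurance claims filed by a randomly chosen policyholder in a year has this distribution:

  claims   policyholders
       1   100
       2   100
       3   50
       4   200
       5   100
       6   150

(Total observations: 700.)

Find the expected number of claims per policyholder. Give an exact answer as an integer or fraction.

Total = 700, so P(claims=1) = 100/700, etc.
E[X] = (1/7)·1 + (1/7)·2 + (1/14)·3 + (2/7)·4 + (1/7)·5 + (3/14)·6
     = 53/14

53/14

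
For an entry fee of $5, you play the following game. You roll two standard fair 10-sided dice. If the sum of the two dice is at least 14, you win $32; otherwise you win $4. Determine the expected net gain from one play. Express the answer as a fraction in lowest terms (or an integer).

171/25 dollars

E[payout] = (18/25)·4 + (7/25)·32 = 296/25
Expected profit = 296/25 − 5 = 171/25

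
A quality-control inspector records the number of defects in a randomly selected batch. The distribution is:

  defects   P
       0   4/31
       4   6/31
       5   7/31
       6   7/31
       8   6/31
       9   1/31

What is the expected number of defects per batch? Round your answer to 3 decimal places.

E[X] = (4/31)·0 + (6/31)·4 + (7/31)·5 + (7/31)·6 + (6/31)·8 + (1/31)·9
     = 158/31 ≈ 5.097

5.097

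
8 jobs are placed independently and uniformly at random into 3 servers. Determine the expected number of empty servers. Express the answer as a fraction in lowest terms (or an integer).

256/2187

Let Xⱼ=1 if server j is empty. P(Xⱼ=1) = ((3-1)/3)^8 = 256/6561.
By linearity, E[#empty] = 3·256/6561 = 256/2187.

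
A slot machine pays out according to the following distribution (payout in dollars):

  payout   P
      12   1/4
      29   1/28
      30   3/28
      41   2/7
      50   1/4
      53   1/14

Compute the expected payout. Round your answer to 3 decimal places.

E[X] = (1/4)·12 + (1/28)·29 + (3/28)·30 + (2/7)·41 + (1/4)·50 + (1/14)·53
     = 141/4 ≈ 35.250

$35.250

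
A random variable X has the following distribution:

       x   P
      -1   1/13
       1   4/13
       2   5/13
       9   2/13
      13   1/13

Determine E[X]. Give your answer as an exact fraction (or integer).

E[X] = (1/13)·(-1) + (4/13)·1 + (5/13)·2 + (2/13)·9 + (1/13)·13
     = 44/13

44/13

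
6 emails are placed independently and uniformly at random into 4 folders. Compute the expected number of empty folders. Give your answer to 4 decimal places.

0.7119

Let Xⱼ=1 if folder j is empty. P(Xⱼ=1) = ((4-1)/4)^6 = 729/4096.
By linearity, E[#empty] = 4·729/4096 = 729/1024.
≈ 0.7119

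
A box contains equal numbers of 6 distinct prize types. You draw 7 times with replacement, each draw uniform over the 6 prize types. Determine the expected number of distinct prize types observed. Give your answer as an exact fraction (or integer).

201811/46656

Let Xⱼ=1 if type j appears at least once. P(Xⱼ=1) = 1 − ((6−1)/6)^7 = 201811/279936.
E[#distinct] = 6·201811/279936 = 201811/46656.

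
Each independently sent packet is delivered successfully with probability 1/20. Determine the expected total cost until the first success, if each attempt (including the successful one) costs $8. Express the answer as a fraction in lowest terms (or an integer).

E[#attempts] = 1/p = 20; E[cost] = 8·20 = 160.

$160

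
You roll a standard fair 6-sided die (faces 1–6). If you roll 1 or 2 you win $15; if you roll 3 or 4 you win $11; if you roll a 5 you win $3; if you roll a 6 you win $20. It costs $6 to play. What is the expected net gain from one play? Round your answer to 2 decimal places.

$6.50

E[payout] = (1/6)·3 + (1/3)·11 + (1/3)·15 + (1/6)·20 = 25/2
Expected profit = 25/2 − 6 = 13/2 ≈ $6.50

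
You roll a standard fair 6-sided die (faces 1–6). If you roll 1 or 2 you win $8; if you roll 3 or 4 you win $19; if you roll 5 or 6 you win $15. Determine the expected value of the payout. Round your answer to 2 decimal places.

E[payout] = (1/3)·8 + (1/3)·15 + (1/3)·19 = 14
≈ $14.00

$14.00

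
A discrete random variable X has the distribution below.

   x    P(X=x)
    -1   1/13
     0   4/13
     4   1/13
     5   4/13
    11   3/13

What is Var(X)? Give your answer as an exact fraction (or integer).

3104/169

E[X] = (1/13)·(-1) + (4/13)·0 + (1/13)·4 + (4/13)·5 + (3/13)·11 = 56/13
E[X²] = (1/13)·1 + (4/13)·0 + (1/13)·16 + (4/13)·25 + (3/13)·121 = 480/13
Var(X) = 480/13 − (56/13)² = 3104/169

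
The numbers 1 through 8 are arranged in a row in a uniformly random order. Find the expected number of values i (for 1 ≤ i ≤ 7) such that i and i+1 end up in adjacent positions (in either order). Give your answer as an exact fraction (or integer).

For each i ∈ {1,…,7}, let Xᵢ = 1 if i and i+1 are adjacent. P(Xᵢ=1) = 2·(8−1)!/8! = 2/8.
By linearity, E[ΣXᵢ] = (7)·(2/8) = 7/4.

7/4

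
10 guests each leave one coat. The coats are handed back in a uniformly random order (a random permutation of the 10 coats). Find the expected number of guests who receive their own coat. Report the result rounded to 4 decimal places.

Let Xᵢ = 1 if person i gets their own coat. For each i, P(Xᵢ=1) = 1/10.
By linearity of expectation, E[X₁+…+X_10] = 10·(1/10) = 1.
≈ 1.0000

1.0000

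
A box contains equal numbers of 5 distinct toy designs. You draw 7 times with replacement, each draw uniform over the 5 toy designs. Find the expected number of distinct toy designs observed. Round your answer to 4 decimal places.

3.9514

Let Xⱼ=1 if type j appears at least once. P(Xⱼ=1) = 1 − ((5−1)/5)^7 = 61741/78125.
E[#distinct] = 5·61741/78125 = 61741/15625.
≈ 3.9514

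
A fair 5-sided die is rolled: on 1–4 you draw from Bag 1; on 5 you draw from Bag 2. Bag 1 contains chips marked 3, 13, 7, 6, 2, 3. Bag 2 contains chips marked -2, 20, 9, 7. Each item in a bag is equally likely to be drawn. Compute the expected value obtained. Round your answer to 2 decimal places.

E[X | Bag 1] = (3 + 13 + 7 + 6 + 2 + 3)/6 = 17/3
E[X | Bag 2] = (-2 + 20 + 9 + 7)/4 = 17/2
E[X] = (4/5)·17/3 + (1/5)·17/2 = 187/30 ≈ 6.23

6.23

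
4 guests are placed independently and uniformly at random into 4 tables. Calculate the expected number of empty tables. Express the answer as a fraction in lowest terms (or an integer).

Let Xⱼ=1 if table j is empty. P(Xⱼ=1) = ((4-1)/4)^4 = 81/256.
By linearity, E[#empty] = 4·81/256 = 81/64.

81/64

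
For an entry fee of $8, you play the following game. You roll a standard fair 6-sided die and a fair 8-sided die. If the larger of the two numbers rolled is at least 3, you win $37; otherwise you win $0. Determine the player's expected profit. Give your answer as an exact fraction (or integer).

311/12 dollars

E[payout] = (1/12)·0 + (11/12)·37 = 407/12
Expected profit = 407/12 − 8 = 311/12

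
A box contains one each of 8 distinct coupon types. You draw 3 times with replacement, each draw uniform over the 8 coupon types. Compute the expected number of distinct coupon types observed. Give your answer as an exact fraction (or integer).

Let Xⱼ=1 if type j appears at least once. P(Xⱼ=1) = 1 − ((8−1)/8)^3 = 169/512.
E[#distinct] = 8·169/512 = 169/64.

169/64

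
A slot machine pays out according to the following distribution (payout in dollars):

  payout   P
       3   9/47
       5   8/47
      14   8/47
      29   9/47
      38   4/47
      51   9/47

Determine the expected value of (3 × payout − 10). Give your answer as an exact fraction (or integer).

E[3x-10] = (9/47)·(-1) + (8/47)·5 + (8/47)·32 + (9/47)·77 + (4/47)·104 + (9/47)·143
     = 2683/47

2683/47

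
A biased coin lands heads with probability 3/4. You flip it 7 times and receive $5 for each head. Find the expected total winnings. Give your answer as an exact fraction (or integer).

E[#heads] = 7·3/4 = 21/4 (linearity over flips).
E[winnings] = 5·21/4 = 105/4.

105/4 dollars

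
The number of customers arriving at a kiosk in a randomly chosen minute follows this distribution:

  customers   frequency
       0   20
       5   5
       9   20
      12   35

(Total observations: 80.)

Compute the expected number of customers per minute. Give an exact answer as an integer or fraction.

Total = 80, so P(customers=0) = 20/80, etc.
E[X] = (1/4)·0 + (1/16)·5 + (1/4)·9 + (7/16)·12
     = 125/16

125/16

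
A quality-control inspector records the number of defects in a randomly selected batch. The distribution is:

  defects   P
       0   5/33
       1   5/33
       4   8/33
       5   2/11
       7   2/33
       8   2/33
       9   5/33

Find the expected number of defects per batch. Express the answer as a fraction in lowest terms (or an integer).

E[X] = (5/33)·0 + (5/33)·1 + (8/33)·4 + (2/11)·5 + (2/33)·7 + (2/33)·8 + (5/33)·9
     = 142/33

142/33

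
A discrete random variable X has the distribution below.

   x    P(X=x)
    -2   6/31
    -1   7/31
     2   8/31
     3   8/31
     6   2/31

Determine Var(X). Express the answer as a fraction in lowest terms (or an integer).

E[X] = (6/31)·(-2) + (7/31)·(-1) + (8/31)·2 + (8/31)·3 + (2/31)·6 = 33/31
E[X²] = (6/31)·4 + (7/31)·1 + (8/31)·4 + (8/31)·9 + (2/31)·36 = 207/31
Var(X) = 207/31 − (33/31)² = 5328/961

5328/961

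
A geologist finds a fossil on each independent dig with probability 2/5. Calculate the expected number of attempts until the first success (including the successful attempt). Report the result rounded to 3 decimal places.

2.500

For a geometric distribution, E[trials] = 1/p = 1/(2/5) = 5/2.
≈ 2.500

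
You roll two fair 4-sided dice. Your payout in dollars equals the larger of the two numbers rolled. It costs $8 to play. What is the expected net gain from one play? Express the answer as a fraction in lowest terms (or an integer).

-39/8 dollars

Distribution of the larger of the two numbers rolled: 1 w.p. 1/16, 2 w.p. 3/16, 3 w.p. 5/16, 4 w.p. 7/16
E[payout] = (1/16)·1 + (3/16)·2 + (5/16)·3 + (7/16)·4 = 25/8
Expected profit = 25/8 − 8 = -39/8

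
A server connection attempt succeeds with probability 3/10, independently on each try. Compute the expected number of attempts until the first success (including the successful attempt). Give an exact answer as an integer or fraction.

For a geometric distribution, E[trials] = 1/p = 1/(3/10) = 10/3.

10/3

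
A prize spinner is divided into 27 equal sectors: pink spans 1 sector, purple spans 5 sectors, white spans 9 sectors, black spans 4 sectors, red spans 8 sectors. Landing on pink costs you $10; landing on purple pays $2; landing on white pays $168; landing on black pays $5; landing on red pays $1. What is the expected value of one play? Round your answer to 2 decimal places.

E[payout] = (1/27)·(-10) + (5/27)·2 + (9/27)·168 + (4/27)·5 + (8/27)·1 = 1540/27
≈ $57.04

$57.04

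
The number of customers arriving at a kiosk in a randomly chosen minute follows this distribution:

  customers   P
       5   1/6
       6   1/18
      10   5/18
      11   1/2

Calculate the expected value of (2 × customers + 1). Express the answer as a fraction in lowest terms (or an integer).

179/9

E[2x+1] = (1/6)·11 + (1/18)·13 + (5/18)·21 + (1/2)·23
     = 179/9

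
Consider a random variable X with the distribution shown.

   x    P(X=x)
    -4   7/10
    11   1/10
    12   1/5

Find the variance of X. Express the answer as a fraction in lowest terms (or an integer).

5161/100

E[X] = (7/10)·(-4) + (1/10)·11 + (1/5)·12 = 7/10
E[X²] = (7/10)·16 + (1/10)·121 + (1/5)·144 = 521/10
Var(X) = 521/10 − (7/10)² = 5161/100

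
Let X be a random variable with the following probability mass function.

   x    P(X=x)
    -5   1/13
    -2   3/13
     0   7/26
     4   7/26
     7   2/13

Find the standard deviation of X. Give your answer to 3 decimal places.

3.603

E[X] = 17/13, E[X²] = 191/13
Var(X) = E[X²] − (E[X])² = 191/13 − 289/169 = 2194/169
SD(X) = √(2194/169) ≈ 3.603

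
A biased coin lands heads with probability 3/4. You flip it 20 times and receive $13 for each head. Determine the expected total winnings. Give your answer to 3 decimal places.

E[#heads] = 20·3/4 = 15 (linearity over flips).
E[winnings] = 13·15 = 195.
≈ 195.000

$195.000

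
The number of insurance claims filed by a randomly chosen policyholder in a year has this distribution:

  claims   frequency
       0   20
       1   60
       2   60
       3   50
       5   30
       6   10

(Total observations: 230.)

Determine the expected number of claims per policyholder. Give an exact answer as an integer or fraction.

Total = 230, so P(claims=0) = 20/230, etc.
E[X] = (2/23)·0 + (6/23)·1 + (6/23)·2 + (5/23)·3 + (3/23)·5 + (1/23)·6
     = 54/23

54/23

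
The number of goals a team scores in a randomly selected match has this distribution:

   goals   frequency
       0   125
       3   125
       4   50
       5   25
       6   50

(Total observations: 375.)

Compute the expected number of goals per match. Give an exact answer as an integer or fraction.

Total = 375, so P(goals=0) = 125/375, etc.
E[X] = (1/3)·0 + (1/3)·3 + (2/15)·4 + (1/15)·5 + (2/15)·6
     = 8/3

8/3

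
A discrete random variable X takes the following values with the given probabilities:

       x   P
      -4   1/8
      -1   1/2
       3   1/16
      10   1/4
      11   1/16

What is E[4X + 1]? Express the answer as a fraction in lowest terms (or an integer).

21/2

E[4x+1] = (1/8)·(-15) + (1/2)·(-3) + (1/16)·13 + (1/4)·41 + (1/16)·45
     = 21/2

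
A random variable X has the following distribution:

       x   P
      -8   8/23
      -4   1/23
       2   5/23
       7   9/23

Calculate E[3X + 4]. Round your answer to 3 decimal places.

E[3x+4] = (8/23)·(-20) + (1/23)·(-8) + (5/23)·10 + (9/23)·25
     = 107/23 ≈ 4.652

4.652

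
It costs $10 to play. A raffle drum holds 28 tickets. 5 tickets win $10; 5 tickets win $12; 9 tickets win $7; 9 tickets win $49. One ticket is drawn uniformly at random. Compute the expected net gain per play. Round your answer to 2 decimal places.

$11.93

E[payout] = (5/28)·10 + (5/28)·12 + (9/28)·7 + (9/28)·49 = 307/14
Expected profit = 307/14 − 10 = 167/14 ≈ $11.93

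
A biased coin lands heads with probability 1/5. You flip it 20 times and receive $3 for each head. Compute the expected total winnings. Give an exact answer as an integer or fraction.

E[#heads] = 20·1/5 = 4 (linearity over flips).
E[winnings] = 3·4 = 12.

$12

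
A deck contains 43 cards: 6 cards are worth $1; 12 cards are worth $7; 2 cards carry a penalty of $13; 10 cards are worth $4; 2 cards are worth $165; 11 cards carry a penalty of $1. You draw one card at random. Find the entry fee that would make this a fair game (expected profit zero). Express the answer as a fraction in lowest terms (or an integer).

E[payout] = (6/43)·1 + (12/43)·7 + (2/43)·(-13) + (10/43)·4 + (2/43)·165 + (11/43)·(-1) = 423/43
Fair fee = E[payout] = 423/43

423/43 dollars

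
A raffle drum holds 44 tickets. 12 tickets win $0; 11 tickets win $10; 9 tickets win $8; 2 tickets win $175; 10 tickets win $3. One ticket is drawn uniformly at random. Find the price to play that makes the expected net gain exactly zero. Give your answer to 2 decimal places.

E[payout] = (12/44)·0 + (11/44)·10 + (9/44)·8 + (2/44)·175 + (10/44)·3 = 281/22
Fair fee = E[payout] = 281/22 ≈ $12.77

$12.77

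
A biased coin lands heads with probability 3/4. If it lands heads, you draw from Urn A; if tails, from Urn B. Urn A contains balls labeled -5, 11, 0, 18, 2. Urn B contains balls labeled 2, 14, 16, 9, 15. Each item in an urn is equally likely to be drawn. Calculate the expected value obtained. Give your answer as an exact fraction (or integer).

E[X | Urn A] = (-5 + 11 + 0 + 18 + 2)/5 = 26/5
E[X | Urn B] = (2 + 14 + 16 + 9 + 15)/5 = 56/5
E[X] = (3/4)·26/5 + (1/4)·56/5 = 67/10

67/10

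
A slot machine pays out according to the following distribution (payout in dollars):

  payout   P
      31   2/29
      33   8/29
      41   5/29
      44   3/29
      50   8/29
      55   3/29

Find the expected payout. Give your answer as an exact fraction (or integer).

1228/29 dollars

E[X] = (2/29)·31 + (8/29)·33 + (5/29)·41 + (3/29)·44 + (8/29)·50 + (3/29)·55
     = 1228/29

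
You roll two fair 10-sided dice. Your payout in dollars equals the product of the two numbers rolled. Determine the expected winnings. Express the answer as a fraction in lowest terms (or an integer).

121/4 dollars

Distribution of the product of the two numbers rolled: 1 w.p. 1/100, 2 w.p. 1/50, 3 w.p. 1/50, 4 w.p. 3/100, 5 w.p. 1/50, 6 w.p. 1/25, …
E[payout] = (1/100)·1 + (1/50)·2 + (1/50)·3 + (3/100)·4 + (1/50)·5 + (1/25)·6 + (1/50)·7 + (1/25)·8 + (3/100)·9 + (1/25)·10 + (1/25)·12 + (1/50)·14 + (1/50)·15 + (3/100)·16 + (1/25)·18 + (1/25)·20 + (1/50)·21 + (1/25)·24 + (1/100)·25 + (1/50)·27 + (1/50)·28 + (1/25)·30 + (1/50)·32 + (1/50)·35 + (3/100)·36 + (1/25)·40 + (1/50)·42 + (1/50)·45 + (1/50)·48 + (1/100)·49 + (1/50)·50 + (1/50)·54 + (1/50)·56 + (1/50)·60 + (1/50)·63 + (1/100)·64 + (1/50)·70 + (1/50)·72 + (1/50)·80 + (1/100)·81 + (1/50)·90 + (1/100)·100 = 121/4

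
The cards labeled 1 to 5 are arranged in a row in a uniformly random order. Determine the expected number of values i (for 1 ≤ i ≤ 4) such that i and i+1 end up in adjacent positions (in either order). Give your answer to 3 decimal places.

1.600

For each i ∈ {1,…,4}, let Xᵢ = 1 if i and i+1 are adjacent. P(Xᵢ=1) = 2·(5−1)!/5! = 2/5.
By linearity, E[ΣXᵢ] = (4)·(2/5) = 8/5.
≈ 1.600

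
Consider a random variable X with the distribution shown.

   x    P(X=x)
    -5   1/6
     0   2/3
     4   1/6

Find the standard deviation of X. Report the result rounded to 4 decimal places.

2.6087

E[X] = -1/6, E[X²] = 41/6
Var(X) = E[X²] − (E[X])² = 41/6 − 1/36 = 245/36
SD(X) = √(245/36) ≈ 2.6087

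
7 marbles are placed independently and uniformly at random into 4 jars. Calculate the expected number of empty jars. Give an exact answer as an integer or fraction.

2187/4096

Let Xⱼ=1 if jar j is empty. P(Xⱼ=1) = ((4-1)/4)^7 = 2187/16384.
By linearity, E[#empty] = 4·2187/16384 = 2187/4096.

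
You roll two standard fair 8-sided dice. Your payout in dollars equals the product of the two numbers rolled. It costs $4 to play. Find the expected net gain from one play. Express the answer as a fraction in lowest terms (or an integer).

Distribution of the product of the two numbers rolled: 1 w.p. 1/64, 2 w.p. 1/32, 3 w.p. 1/32, 4 w.p. 3/64, 5 w.p. 1/32, 6 w.p. 1/16, …
E[payout] = (1/64)·1 + (1/32)·2 + (1/32)·3 + (3/64)·4 + (1/32)·5 + (1/16)·6 + (1/32)·7 + (1/16)·8 + (1/64)·9 + (1/32)·10 + (1/16)·12 + (1/32)·14 + (1/32)·15 + (3/64)·16 + (1/32)·18 + (1/32)·20 + (1/32)·21 + (1/16)·24 + (1/64)·25 + (1/32)·28 + (1/32)·30 + (1/32)·32 + (1/32)·35 + (1/64)·36 + (1/32)·40 + (1/32)·42 + (1/32)·48 + (1/64)·49 + (1/32)·56 + (1/64)·64 = 81/4
Expected profit = 81/4 − 4 = 65/4

65/4 dollars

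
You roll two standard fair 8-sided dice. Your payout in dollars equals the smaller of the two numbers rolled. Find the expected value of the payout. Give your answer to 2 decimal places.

$3.19

Distribution of the smaller of the two numbers rolled: 1 w.p. 15/64, 2 w.p. 13/64, 3 w.p. 11/64, 4 w.p. 9/64, 5 w.p. 7/64, 6 w.p. 5/64, …
E[payout] = (15/64)·1 + (13/64)·2 + (11/64)·3 + (9/64)·4 + (7/64)·5 + (5/64)·6 + (3/64)·7 + (1/64)·8 = 51/16
≈ $3.19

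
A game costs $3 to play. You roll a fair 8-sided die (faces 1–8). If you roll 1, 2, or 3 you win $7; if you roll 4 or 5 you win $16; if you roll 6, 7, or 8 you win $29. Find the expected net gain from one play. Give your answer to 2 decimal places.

E[payout] = (3/8)·7 + (1/4)·16 + (3/8)·29 = 35/2
Expected profit = 35/2 − 3 = 29/2 ≈ $14.50

$14.50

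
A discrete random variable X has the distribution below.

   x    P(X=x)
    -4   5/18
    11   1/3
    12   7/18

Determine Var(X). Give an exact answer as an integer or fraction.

E[X] = (5/18)·(-4) + (1/3)·11 + (7/18)·12 = 65/9
E[X²] = (5/18)·16 + (1/3)·121 + (7/18)·144 = 907/9
Var(X) = 907/9 − (65/9)² = 3938/81

3938/81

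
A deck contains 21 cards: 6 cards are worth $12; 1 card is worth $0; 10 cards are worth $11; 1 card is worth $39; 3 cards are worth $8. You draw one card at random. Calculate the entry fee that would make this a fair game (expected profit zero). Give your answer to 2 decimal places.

$11.67

E[payout] = (6/21)·12 + (1/21)·0 + (10/21)·11 + (1/21)·39 + (3/21)·8 = 35/3
Fair fee = E[payout] = 35/3 ≈ $11.67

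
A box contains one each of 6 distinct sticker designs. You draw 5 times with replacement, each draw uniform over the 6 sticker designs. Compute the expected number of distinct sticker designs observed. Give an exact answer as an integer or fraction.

4651/1296

Let Xⱼ=1 if type j appears at least once. P(Xⱼ=1) = 1 − ((6−1)/6)^5 = 4651/7776.
E[#distinct] = 6·4651/7776 = 4651/1296.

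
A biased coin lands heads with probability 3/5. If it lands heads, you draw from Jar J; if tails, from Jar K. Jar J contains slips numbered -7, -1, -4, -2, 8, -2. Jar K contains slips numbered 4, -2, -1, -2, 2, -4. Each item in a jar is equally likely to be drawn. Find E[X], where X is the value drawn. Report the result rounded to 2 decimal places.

E[X | Jar J] = (-7 − 1 − 4 − 2 + 8 − 2)/6 = -4/3
E[X | Jar K] = (4 − 2 − 1 − 2 + 2 − 4)/6 = -1/2
E[X] = (3/5)·(-4/3) + (2/5)·(-1/2) = -1 ≈ -1.00

-1.00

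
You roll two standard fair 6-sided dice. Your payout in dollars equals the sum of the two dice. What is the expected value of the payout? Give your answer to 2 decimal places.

$7.00

Distribution of the sum of the two dice: 2 w.p. 1/36, 3 w.p. 1/18, 4 w.p. 1/12, 5 w.p. 1/9, 6 w.p. 5/36, 7 w.p. 1/6, …
E[payout] = (1/36)·2 + (1/18)·3 + (1/12)·4 + (1/9)·5 + (5/36)·6 + (1/6)·7 + (5/36)·8 + (1/9)·9 + (1/12)·10 + (1/18)·11 + (1/36)·12 = 7
≈ $7.00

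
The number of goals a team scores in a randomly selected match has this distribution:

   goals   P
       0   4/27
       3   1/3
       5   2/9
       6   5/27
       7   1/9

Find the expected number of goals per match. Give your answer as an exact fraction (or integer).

4

E[X] = (4/27)·0 + (1/3)·3 + (2/9)·5 + (5/27)·6 + (1/9)·7
     = 4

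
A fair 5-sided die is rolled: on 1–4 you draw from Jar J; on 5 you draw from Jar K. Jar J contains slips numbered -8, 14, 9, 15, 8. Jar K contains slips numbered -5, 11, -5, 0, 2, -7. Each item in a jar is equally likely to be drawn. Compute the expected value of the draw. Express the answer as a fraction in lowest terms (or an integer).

446/75

E[X | Jar J] = (-8 + 14 + 9 + 15 + 8)/5 = 38/5
E[X | Jar K] = (-5 + 11 − 5 + 0 + 2 − 7)/6 = -2/3
E[X] = (4/5)·38/5 + (1/5)·(-2/3) = 446/75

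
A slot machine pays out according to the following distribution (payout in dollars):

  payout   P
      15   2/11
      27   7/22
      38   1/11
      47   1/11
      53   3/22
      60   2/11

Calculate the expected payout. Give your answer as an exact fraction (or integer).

E[X] = (2/11)·15 + (7/22)·27 + (1/11)·38 + (1/11)·47 + (3/22)·53 + (2/11)·60
     = 409/11

409/11 dollars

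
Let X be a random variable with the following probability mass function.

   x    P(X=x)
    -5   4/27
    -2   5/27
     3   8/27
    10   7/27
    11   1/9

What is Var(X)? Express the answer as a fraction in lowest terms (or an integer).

E[X] = (4/27)·(-5) + (5/27)·(-2) + (8/27)·3 + (7/27)·10 + (1/9)·11 = 97/27
E[X²] = (4/27)·25 + (5/27)·4 + (8/27)·9 + (7/27)·100 + (1/9)·121 = 1255/27
Var(X) = 1255/27 − (97/27)² = 24476/729

24476/729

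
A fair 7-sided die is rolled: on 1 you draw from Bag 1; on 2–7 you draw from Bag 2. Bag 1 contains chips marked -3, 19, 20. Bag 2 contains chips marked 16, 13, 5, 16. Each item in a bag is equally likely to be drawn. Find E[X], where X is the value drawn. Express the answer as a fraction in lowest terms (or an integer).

87/7

E[X | Bag 1] = (-3 + 19 + 20)/3 = 12
E[X | Bag 2] = (16 + 13 + 5 + 16)/4 = 25/2
E[X] = (1/7)·12 + (6/7)·25/2 = 87/7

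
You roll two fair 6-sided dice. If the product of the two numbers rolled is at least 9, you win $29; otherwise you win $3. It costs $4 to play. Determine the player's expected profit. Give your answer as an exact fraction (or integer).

121/9 dollars

E[payout] = (4/9)·3 + (5/9)·29 = 157/9
Expected profit = 157/9 − 4 = 121/9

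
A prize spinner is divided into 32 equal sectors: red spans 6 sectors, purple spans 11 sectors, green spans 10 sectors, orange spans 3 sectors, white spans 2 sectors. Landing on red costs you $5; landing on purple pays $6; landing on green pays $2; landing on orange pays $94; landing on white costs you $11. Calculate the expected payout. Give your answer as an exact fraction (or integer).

E[payout] = (6/32)·(-5) + (11/32)·6 + (10/32)·2 + (3/32)·94 + (2/32)·(-11) = 79/8

79/8 dollars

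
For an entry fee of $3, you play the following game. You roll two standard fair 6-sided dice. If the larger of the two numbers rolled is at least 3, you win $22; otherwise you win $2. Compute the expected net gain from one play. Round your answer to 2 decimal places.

E[payout] = (1/9)·2 + (8/9)·22 = 178/9
Expected profit = 178/9 − 3 = 151/9 ≈ $16.78

$16.78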